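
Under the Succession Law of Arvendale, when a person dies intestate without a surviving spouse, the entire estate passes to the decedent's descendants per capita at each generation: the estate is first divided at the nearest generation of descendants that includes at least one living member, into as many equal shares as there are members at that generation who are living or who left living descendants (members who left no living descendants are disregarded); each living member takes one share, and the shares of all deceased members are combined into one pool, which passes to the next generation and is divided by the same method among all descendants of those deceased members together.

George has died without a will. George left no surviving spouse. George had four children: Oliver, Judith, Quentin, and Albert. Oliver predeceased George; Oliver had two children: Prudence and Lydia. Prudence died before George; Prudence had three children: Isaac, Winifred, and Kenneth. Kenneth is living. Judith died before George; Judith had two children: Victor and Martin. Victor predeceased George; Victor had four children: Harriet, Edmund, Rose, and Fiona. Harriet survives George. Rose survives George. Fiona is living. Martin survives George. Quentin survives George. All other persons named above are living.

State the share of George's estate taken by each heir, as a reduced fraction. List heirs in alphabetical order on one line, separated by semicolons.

Albert 1/4; Edmund 1/28; Fiona 1/28; Harriet 1/28; Isaac 1/28; Kenneth 1/28; Lydia 1/8; Martin 1/8; Quentin 1/4; Rose 1/28; Winifred 1/28

There is no surviving spouse, so the entire estate passes to George's descendants per capita at each generation.
At generation 1 (Oliver, Judith, Quentin, Albert) there are 4 shares of (1)/4 = 1/4 each.
Living: Quentin and Albert — each takes 1/4.
Deceased: Oliver and Judith. Their combined 1/2 is pooled and carried to generation 2.
At generation 2 (Prudence, Lydia, Victor, Martin) there are 4 shares of (1/2)/4 = 1/8 each.
Living: Lydia and Martin — each takes 1/8.
Deceased: Prudence and Victor. Their combined 1/4 is pooled and carried to generation 3.
At generation 3 (Isaac, Winifred, Kenneth, Harriet, Edmund, Rose, Fiona) there are 7 shares of (1/4)/7 = 1/28 each.
Living: Isaac, Winifred, Kenneth, Harriet, Edmund, Rose, and Fiona — each takes 1/28.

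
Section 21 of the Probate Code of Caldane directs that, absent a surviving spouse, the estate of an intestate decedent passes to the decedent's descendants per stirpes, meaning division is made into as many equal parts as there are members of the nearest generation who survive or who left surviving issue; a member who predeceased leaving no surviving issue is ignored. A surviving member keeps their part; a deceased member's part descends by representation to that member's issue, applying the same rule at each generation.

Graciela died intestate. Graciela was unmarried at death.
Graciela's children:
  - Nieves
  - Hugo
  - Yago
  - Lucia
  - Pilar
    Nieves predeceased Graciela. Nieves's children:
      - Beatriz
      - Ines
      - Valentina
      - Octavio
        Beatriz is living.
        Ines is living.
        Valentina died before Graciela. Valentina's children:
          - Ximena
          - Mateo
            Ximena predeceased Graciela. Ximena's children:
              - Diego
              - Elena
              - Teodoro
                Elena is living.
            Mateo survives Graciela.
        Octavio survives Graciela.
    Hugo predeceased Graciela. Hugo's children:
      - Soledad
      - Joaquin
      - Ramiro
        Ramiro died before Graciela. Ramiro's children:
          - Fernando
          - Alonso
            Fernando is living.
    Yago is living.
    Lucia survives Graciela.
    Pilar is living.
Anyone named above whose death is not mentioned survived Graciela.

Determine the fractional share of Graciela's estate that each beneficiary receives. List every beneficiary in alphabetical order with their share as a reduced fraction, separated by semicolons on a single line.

There is no surviving spouse, so the entire estate passes to Graciela's descendants per stirpes.
The estate is divided into 5 equal shares of 1/5 among Nieves, Hugo, Yago, Lucia, Pilar.
Nieves predeceased; the 1/5 allotted to Nieves's branch passes to Nieves's issue by representation.
The 1/5 is divided into 4 equal shares of 1/20 among Beatriz, Ines, Valentina, Octavio.
Beatriz is living and takes 1/20.
Ines is living and takes 1/20.
Valentina predeceased; the 1/20 allotted to Valentina's branch passes to Valentina's issue by representation.
The 1/20 is divided into 2 equal shares of 1/40 among Ximena, Mateo.
Ximena predeceased; the 1/40 allotted to Ximena's branch passes to Ximena's issue by representation.
The 1/40 is divided into 3 equal shares of 1/120 among Diego, Elena, Teodoro.
Diego is living and takes 1/120.
Elena is living and takes 1/120.
Teodoro is living and takes 1/120.
Mateo is living and takes 1/40.
Octavio is living and takes 1/20.
Hugo predeceased; the 1/5 allotted to Hugo's branch passes to Hugo's issue by representation.
The 1/5 is divided into 3 equal shares of 1/15 among Soledad, Joaquin, Ramiro.
Soledad is living and takes 1/15.
Joaquin is living and takes 1/15.
Ramiro predeceased; the 1/15 allotted to Ramiro's branch passes to Ramiro's issue by representation.
The 1/15 is divided into 2 equal shares of 1/30 among Fernando, Alonso.
Fernando is living and takes 1/30.
Alonso is living and takes 1/30.
Yago is living and takes 1/5.
Lucia is living and takes 1/5.
Pilar is living and takes 1/5.

Alonso 1/30; Beatriz 1/20; Diego 1/120; Elena 1/120; Fernando 1/30; Ines 1/20; Joaquin 1/15; Lucia 1/5; Mateo 1/40; Octavio 1/20; Pilar 1/5; Soledad 1/15; Teodoro 1/120; Yago 1/5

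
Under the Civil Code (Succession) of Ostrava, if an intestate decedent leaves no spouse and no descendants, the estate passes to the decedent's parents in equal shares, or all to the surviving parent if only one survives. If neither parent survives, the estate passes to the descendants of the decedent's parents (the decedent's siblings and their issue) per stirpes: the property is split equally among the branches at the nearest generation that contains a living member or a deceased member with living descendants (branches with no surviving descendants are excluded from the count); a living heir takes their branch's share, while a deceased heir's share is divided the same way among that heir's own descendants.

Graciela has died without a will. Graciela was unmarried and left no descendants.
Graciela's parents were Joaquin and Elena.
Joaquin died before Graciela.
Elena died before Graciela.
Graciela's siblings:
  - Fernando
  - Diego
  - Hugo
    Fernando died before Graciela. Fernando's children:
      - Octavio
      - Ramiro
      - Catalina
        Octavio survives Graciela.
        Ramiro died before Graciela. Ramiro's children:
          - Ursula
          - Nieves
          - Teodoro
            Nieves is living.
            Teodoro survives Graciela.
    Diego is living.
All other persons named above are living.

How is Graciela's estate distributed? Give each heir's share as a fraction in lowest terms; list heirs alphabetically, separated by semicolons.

Catalina 1/9; Diego 1/3; Hugo 1/3; Nieves 1/27; Octavio 1/9; Teodoro 1/27; Ursula 1/27

Neither parent survives and there are no descendants, so the estate passes to Graciela's siblings and their issue per stirpes.
The estate is divided into 3 equal shares of 1/3 among Fernando, Diego, Hugo.
Fernando predeceased; the 1/3 allotted to Fernando's branch passes to Fernando's issue by representation.
The 1/3 is divided into 3 equal shares of 1/9 among Octavio, Ramiro, Catalina.
Octavio is living and takes 1/9.
Ramiro predeceased; the 1/9 allotted to Ramiro's branch passes to Ramiro's issue by representation.
The 1/9 is divided into 3 equal shares of 1/27 among Ursula, Nieves, Teodoro.
Ursula is living and takes 1/27.
Nieves is living and takes 1/27.
Teodoro is living and takes 1/27.
Catalina is living and takes 1/9.
Diego is living and takes 1/3.
Hugo is living and takes 1/3.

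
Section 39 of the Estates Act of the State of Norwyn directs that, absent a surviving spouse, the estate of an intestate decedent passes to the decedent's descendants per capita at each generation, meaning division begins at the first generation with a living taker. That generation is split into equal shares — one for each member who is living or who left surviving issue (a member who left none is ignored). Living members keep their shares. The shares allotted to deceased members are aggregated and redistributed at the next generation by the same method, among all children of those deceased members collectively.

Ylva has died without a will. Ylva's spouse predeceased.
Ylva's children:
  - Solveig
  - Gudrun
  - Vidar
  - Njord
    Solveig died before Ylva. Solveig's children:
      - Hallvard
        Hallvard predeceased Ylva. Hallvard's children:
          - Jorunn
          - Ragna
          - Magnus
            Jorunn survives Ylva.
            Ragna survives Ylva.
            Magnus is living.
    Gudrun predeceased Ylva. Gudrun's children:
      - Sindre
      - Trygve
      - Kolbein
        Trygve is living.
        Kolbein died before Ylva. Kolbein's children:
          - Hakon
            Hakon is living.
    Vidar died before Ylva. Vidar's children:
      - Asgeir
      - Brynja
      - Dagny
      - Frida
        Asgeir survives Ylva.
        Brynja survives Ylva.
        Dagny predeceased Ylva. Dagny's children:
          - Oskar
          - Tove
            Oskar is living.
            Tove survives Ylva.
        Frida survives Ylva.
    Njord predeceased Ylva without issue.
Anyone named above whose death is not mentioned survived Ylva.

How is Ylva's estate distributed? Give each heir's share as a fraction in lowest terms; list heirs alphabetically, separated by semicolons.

Asgeir 1/8; Brynja 1/8; Frida 1/8; Hakon 1/16; Jorunn 1/16; Magnus 1/16; Oskar 1/16; Ragna 1/16; Sindre 1/8; Tove 1/16; Trygve 1/8

There is no surviving spouse, so the entire estate passes to Ylva's descendants per capita at each generation.
No one at generation 1 (Solveig, Gudrun, Vidar) is living; moving to the next generation.
At generation 2 (Hallvard, Sindre, Trygve, Kolbein, Asgeir, Brynja, Dagny, Frida) there are 8 shares of (1)/8 = 1/8 each.
Living: Sindre, Trygve, Asgeir, Brynja, and Frida — each takes 1/8.
Deceased: Hallvard, Kolbein, and Dagny. Their combined 3/8 is pooled and carried to generation 3.
At generation 3 (Jorunn, Ragna, Magnus, Hakon, Oskar, Tove) there are 6 shares of (3/8)/6 = 1/16 each.
Living: Jorunn, Ragna, Magnus, Hakon, Oskar, and Tove — each takes 1/16.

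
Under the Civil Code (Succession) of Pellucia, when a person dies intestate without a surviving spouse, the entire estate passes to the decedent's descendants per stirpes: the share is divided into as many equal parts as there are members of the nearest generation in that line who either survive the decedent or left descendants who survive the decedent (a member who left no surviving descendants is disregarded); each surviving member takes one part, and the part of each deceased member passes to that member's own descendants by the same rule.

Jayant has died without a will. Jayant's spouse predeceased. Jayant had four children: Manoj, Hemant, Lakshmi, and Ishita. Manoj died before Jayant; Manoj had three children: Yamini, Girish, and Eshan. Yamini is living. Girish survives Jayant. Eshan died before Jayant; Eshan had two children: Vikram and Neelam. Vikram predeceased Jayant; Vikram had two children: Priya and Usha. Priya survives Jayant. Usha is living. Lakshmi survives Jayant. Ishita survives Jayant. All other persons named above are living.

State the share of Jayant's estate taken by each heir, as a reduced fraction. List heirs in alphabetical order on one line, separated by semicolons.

Girish 1/12; Hemant 1/4; Ishita 1/4; Lakshmi 1/4; Neelam 1/24; Priya 1/48; Usha 1/48; Yamini 1/12

There is no surviving spouse, so the entire estate passes to Jayant's descendants per stirpes.
The estate is divided into 4 equal shares of 1/4 among Manoj, Hemant, Lakshmi, Ishita.
Manoj predeceased; the 1/4 allotted to Manoj's branch passes to Manoj's issue by representation.
The 1/4 is divided into 3 equal shares of 1/12 among Yamini, Girish, Eshan.
Yamini is living and takes 1/12.
Girish is living and takes 1/12.
Eshan predeceased; the 1/12 allotted to Eshan's branch passes to Eshan's issue by representation.
The 1/12 is divided into 2 equal shares of 1/24 among Vikram, Neelam.
Vikram predeceased; the 1/24 allotted to Vikram's branch passes to Vikram's issue by representation.
The 1/24 is divided into 2 equal shares of 1/48 among Priya, Usha.
Priya is living and takes 1/48.
Usha is living and takes 1/48.
Neelam is living and takes 1/24.
Hemant is living and takes 1/4.
Lakshmi is living and takes 1/4.
Ishita is living and takes 1/4.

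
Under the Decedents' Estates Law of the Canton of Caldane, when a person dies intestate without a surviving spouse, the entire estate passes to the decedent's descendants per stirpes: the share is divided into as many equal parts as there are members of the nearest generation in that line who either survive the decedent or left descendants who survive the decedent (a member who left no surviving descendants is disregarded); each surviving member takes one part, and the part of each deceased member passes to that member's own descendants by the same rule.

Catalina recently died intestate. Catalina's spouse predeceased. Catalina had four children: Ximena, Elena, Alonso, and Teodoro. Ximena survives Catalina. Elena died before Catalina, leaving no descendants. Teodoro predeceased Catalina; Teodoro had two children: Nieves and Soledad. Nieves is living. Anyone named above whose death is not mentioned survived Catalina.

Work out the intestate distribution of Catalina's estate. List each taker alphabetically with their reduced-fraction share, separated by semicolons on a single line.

There is no surviving spouse, so the entire estate passes to Catalina's descendants per stirpes.
Elena left no surviving issue, so that branch lapses and is disregarded.
The estate is divided into 3 equal shares of 1/3 among Ximena, Alonso, Teodoro.
Ximena is living and takes 1/3.
Alonso is living and takes 1/3.
Teodoro predeceased; the 1/3 allotted to Teodoro's branch passes to Teodoro's issue by representation.
The 1/3 is divided into 2 equal shares of 1/6 among Nieves, Soledad.
Nieves is living and takes 1/6.
Soledad is living and takes 1/6.

Alonso 1/3; Nieves 1/6; Soledad 1/6; Ximena 1/3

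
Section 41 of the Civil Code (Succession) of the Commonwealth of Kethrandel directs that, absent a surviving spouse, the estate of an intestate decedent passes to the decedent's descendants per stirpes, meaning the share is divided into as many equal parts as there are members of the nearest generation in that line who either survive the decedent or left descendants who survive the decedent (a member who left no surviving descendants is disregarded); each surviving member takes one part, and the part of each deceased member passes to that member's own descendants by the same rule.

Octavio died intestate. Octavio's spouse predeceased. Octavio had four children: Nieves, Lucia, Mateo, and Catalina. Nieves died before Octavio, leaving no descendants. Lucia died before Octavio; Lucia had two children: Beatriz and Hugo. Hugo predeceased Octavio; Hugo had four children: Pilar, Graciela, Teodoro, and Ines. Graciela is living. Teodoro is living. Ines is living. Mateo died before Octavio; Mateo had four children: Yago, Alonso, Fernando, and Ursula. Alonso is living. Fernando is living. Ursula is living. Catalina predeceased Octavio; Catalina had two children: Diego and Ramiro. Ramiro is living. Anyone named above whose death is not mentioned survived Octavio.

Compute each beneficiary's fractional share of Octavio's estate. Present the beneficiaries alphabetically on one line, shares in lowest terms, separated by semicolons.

There is no surviving spouse, so the entire estate passes to Octavio's descendants per stirpes.
Nieves left no surviving issue, so that branch lapses and is disregarded.
The estate is divided into 3 equal shares of 1/3 among Lucia, Mateo, Catalina.
Lucia predeceased; the 1/3 allotted to Lucia's branch passes to Lucia's issue by representation.
The 1/3 is divided into 2 equal shares of 1/6 among Beatriz, Hugo.
Beatriz is living and takes 1/6.
Hugo predeceased; the 1/6 allotted to Hugo's branch passes to Hugo's issue by representation.
The 1/6 is divided into 4 equal shares of 1/24 among Pilar, Graciela, Teodoro, Ines.
Pilar is living and takes 1/24.
Graciela is living and takes 1/24.
Teodoro is living and takes 1/24.
Ines is living and takes 1/24.
Mateo predeceased; the 1/3 allotted to Mateo's branch passes to Mateo's issue by representation.
The 1/3 is divided into 4 equal shares of 1/12 among Yago, Alonso, Fernando, Ursula.
Yago is living and takes 1/12.
Alonso is living and takes 1/12.
Fernando is living and takes 1/12.
Ursula is living and takes 1/12.
Catalina predeceased; the 1/3 allotted to Catalina's branch passes to Catalina's issue by representation.
The 1/3 is divided into 2 equal shares of 1/6 among Diego, Ramiro.
Diego is living and takes 1/6.
Ramiro is living and takes 1/6.

Alonso 1/12; Beatriz 1/6; Diego 1/6; Fernando 1/12; Graciela 1/24; Ines 1/24; Pilar 1/24; Ramiro 1/6; Teodoro 1/24; Ursula 1/12; Yago 1/12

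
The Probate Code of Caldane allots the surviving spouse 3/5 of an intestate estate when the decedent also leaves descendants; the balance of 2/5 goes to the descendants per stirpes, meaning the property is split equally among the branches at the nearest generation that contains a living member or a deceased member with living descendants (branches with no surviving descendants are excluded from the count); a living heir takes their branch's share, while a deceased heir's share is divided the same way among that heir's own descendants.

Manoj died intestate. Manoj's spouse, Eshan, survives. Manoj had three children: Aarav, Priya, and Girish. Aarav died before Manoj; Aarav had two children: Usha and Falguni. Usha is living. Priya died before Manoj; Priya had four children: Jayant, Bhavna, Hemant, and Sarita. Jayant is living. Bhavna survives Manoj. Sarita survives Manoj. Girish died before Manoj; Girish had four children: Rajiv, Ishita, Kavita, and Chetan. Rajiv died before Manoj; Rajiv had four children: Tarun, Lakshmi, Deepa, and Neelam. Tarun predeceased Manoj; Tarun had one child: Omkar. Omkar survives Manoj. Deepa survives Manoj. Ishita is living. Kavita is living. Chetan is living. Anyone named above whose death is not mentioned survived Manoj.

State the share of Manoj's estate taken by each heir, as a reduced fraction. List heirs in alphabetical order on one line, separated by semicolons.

Bhavna 1/30; Chetan 1/30; Deepa 1/120; Eshan 3/5; Falguni 1/15; Hemant 1/30; Ishita 1/30; Jayant 1/30; Kavita 1/30; Lakshmi 1/120; Neelam 1/120; Omkar 1/120; Sarita 1/30; Usha 1/15

Eshan, as surviving spouse, takes 3/5.
The remaining 2/5 passes to Manoj's descendants per stirpes.
The 2/5 is divided into 3 equal shares of 2/15 among Aarav, Priya, Girish.
Aarav predeceased; the 2/15 allotted to Aarav's branch passes to Aarav's issue by representation.
The 2/15 is divided into 2 equal shares of 1/15 among Usha, Falguni.
Usha is living and takes 1/15.
Falguni is living and takes 1/15.
Priya predeceased; the 2/15 allotted to Priya's branch passes to Priya's issue by representation.
The 2/15 is divided into 4 equal shares of 1/30 among Jayant, Bhavna, Hemant, Sarita.
Jayant is living and takes 1/30.
Bhavna is living and takes 1/30.
Hemant is living and takes 1/30.
Sarita is living and takes 1/30.
Girish predeceased; the 2/15 allotted to Girish's branch passes to Girish's issue by representation.
The 2/15 is divided into 4 equal shares of 1/30 among Rajiv, Ishita, Kavita, Chetan.
Rajiv predeceased; the 1/30 allotted to Rajiv's branch passes to Rajiv's issue by representation.
The 1/30 is divided into 4 equal shares of 1/120 among Tarun, Lakshmi, Deepa, Neelam.
Tarun predeceased; the 1/120 allotted to Tarun's branch passes to Tarun's issue by representation.
Omkar is the sole taker at this level and receives the full 1/120.
Lakshmi is living and takes 1/120.
Deepa is living and takes 1/120.
Neelam is living and takes 1/120.
Ishita is living and takes 1/30.
Kavita is living and takes 1/30.
Chetan is living and takes 1/30.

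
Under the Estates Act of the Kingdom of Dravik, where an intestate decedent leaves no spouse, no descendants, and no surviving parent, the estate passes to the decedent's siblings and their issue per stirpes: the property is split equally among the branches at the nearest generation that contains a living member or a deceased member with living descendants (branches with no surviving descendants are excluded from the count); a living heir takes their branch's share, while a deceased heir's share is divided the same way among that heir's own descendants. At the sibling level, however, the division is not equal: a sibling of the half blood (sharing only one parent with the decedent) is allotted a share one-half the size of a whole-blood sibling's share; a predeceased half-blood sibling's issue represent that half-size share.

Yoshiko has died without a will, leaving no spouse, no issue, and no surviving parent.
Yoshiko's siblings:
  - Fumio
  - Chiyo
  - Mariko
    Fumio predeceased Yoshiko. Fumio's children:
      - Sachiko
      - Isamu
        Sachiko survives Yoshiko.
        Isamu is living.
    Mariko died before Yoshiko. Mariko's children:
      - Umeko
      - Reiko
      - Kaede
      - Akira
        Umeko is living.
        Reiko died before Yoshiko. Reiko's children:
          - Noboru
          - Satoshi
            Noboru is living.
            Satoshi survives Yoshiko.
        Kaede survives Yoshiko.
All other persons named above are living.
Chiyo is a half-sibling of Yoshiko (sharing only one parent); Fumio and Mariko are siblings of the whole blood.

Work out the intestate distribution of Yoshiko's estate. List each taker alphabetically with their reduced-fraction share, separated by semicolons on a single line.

Akira 1/10; Chiyo 1/5; Isamu 1/5; Kaede 1/10; Noboru 1/20; Sachiko 1/5; Satoshi 1/20; Umeko 1/10

No spouse, descendants, or parent survives, so the estate passes to Yoshiko's siblings per stirpes.
Half-blood siblings count for one-half the weight of whole-blood siblings at the initial division.
Dividing 1 in proportion to weights (total weight 5/2): Fumio (weight 1) → 2/5; Chiyo (weight 1/2) → 1/5; Mariko (weight 1) → 2/5.
Fumio predeceased; the 2/5 allotted to Fumio's branch passes to Fumio's issue by representation.
The 2/5 is divided into 2 equal shares of 1/5 among Sachiko, Isamu.
Sachiko is living and takes 1/5.
Isamu is living and takes 1/5.
Chiyo is living and takes 1/5.
Mariko predeceased; the 2/5 allotted to Mariko's branch passes to Mariko's issue by representation.
The 2/5 is divided into 4 equal shares of 1/10 among Umeko, Reiko, Kaede, Akira.
Umeko is living and takes 1/10.
Reiko predeceased; the 1/10 allotted to Reiko's branch passes to Reiko's issue by representation.
The 1/10 is divided into 2 equal shares of 1/20 among Noboru, Satoshi.
Noboru is living and takes 1/20.
Satoshi is living and takes 1/20.
Kaede is living and takes 1/10.
Akira is living and takes 1/10.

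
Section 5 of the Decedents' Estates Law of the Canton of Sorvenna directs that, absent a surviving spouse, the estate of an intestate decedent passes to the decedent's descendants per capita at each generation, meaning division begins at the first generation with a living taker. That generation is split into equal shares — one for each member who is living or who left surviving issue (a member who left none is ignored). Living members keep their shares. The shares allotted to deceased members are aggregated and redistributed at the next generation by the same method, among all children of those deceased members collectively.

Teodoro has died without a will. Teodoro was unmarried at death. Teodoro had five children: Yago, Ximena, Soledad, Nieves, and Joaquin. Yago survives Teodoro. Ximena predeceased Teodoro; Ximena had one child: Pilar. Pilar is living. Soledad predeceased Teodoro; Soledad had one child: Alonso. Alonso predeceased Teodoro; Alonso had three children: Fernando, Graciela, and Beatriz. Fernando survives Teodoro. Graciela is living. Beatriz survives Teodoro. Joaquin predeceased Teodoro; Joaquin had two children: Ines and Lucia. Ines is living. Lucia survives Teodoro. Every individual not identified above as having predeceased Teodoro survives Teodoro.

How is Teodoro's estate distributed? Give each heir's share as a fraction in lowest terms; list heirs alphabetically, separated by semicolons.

Beatriz 1/20; Fernando 1/20; Graciela 1/20; Ines 3/20; Lucia 3/20; Nieves 1/5; Pilar 3/20; Yago 1/5

There is no surviving spouse, so the entire estate passes to Teodoro's descendants per capita at each generation.
At generation 1 (Yago, Ximena, Soledad, Nieves, Joaquin) there are 5 shares of (1)/5 = 1/5 each.
Living: Yago and Nieves — each takes 1/5.
Deceased: Ximena, Soledad, and Joaquin. Their combined 3/5 is pooled and carried to generation 2.
At generation 2 (Pilar, Alonso, Ines, Lucia) there are 4 shares of (3/5)/4 = 3/20 each.
Living: Pilar, Ines, and Lucia — each takes 3/20.
Deceased: Alonso. That 3/20 share is carried to generation 3.
At generation 3 (Fernando, Graciela, Beatriz) there are 3 shares of (3/20)/3 = 1/20 each.
Living: Fernando, Graciela, and Beatriz — each takes 1/20.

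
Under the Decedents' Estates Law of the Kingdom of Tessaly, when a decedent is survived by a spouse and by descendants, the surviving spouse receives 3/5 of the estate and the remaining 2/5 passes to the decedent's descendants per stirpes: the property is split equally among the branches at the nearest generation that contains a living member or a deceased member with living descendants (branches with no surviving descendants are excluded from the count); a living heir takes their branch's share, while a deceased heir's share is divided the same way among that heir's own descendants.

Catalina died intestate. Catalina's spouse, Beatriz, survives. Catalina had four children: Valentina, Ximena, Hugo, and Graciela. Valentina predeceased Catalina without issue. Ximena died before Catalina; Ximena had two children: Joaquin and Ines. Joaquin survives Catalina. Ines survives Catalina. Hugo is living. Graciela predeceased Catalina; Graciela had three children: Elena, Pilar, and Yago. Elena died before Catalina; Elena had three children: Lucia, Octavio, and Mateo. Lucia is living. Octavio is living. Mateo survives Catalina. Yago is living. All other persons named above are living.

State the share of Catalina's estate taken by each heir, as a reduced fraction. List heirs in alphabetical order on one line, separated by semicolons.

Beatriz, as surviving spouse, takes 3/5.
The remaining 2/5 passes to Catalina's descendants per stirpes.
Valentina left no surviving issue, so that branch lapses and is disregarded.
The 2/5 is divided into 3 equal shares of 2/15 among Ximena, Hugo, Graciela.
Ximena predeceased; the 2/15 allotted to Ximena's branch passes to Ximena's issue by representation.
The 2/15 is divided into 2 equal shares of 1/15 among Joaquin, Ines.
Joaquin is living and takes 1/15.
Ines is living and takes 1/15.
Hugo is living and takes 2/15.
Graciela predeceased; the 2/15 allotted to Graciela's branch passes to Graciela's issue by representation.
The 2/15 is divided into 3 equal shares of 2/45 among Elena, Pilar, Yago.
Elena predeceased; the 2/45 allotted to Elena's branch passes to Elena's issue by representation.
The 2/45 is divided into 3 equal shares of 2/135 among Lucia, Octavio, Mateo.
Lucia is living and takes 2/135.
Octavio is living and takes 2/135.
Mateo is living and takes 2/135.
Pilar is living and takes 2/45.
Yago is living and takes 2/45.

Beatriz 3/5; Hugo 2/15; Ines 1/15; Joaquin 1/15; Lucia 2/135; Mateo 2/135; Octavio 2/135; Pilar 2/45; Yago 2/45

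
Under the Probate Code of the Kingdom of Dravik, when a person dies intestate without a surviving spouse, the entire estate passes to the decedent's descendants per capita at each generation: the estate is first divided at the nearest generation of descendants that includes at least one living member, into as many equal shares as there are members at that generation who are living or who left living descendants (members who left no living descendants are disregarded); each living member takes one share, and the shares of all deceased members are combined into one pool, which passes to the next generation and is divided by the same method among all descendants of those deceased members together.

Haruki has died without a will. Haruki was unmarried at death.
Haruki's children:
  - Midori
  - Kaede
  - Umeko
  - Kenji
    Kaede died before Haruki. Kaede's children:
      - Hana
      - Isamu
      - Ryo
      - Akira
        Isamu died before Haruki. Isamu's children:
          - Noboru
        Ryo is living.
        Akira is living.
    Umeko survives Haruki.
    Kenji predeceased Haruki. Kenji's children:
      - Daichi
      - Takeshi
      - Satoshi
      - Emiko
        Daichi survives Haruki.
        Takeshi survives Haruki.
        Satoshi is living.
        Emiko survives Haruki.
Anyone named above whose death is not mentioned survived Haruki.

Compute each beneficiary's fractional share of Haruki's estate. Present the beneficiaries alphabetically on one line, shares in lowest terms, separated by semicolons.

There is no surviving spouse, so the entire estate passes to Haruki's descendants per capita at each generation.
At generation 1 (Midori, Kaede, Umeko, Kenji) there are 4 shares of (1)/4 = 1/4 each.
Living: Midori and Umeko — each takes 1/4.
Deceased: Kaede and Kenji. Their combined 1/2 is pooled and carried to generation 2.
At generation 2 (Hana, Isamu, Ryo, Akira, Daichi, Takeshi, Satoshi, Emiko) there are 8 shares of (1/2)/8 = 1/16 each.
Living: Hana, Ryo, Akira, Daichi, Takeshi, Satoshi, and Emiko — each takes 1/16.
Deceased: Isamu. That 1/16 share is carried to generation 3.
At generation 3 (Noboru) there are 1 shares of (1/16)/1 = 1/16 each.
Living: Noboru — each takes 1/16.

Akira 1/16; Daichi 1/16; Emiko 1/16; Hana 1/16; Midori 1/4; Noboru 1/16; Ryo 1/16; Satoshi 1/16; Takeshi 1/16; Umeko 1/4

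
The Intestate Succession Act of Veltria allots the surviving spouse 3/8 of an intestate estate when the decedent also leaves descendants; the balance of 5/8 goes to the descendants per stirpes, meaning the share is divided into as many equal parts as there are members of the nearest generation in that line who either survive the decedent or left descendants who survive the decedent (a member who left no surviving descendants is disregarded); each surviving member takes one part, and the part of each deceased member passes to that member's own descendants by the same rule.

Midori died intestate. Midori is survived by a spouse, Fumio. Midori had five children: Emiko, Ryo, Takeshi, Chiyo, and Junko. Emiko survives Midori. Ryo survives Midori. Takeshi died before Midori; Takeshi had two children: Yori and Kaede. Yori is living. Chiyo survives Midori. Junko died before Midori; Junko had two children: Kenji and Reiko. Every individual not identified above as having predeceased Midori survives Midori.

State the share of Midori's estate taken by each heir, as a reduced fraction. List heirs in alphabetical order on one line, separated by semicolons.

Fumio, as surviving spouse, takes 3/8.
The remaining 5/8 passes to Midori's descendants per stirpes.
The 5/8 is divided into 5 equal shares of 1/8 among Emiko, Ryo, Takeshi, Chiyo, Junko.
Emiko is living and takes 1/8.
Ryo is living and takes 1/8.
Takeshi predeceased; the 1/8 allotted to Takeshi's branch passes to Takeshi's issue by representation.
The 1/8 is divided into 2 equal shares of 1/16 among Yori, Kaede.
Yori is living and takes 1/16.
Kaede is living and takes 1/16.
Chiyo is living and takes 1/8.
Junko predeceased; the 1/8 allotted to Junko's branch passes to Junko's issue by representation.
The 1/8 is divided into 2 equal shares of 1/16 among Kenji, Reiko.
Kenji is living and takes 1/16.
Reiko is living and takes 1/16.

Chiyo 1/8; Emiko 1/8; Fumio 3/8; Kaede 1/16; Kenji 1/16; Reiko 1/16; Ryo 1/8; Yori 1/16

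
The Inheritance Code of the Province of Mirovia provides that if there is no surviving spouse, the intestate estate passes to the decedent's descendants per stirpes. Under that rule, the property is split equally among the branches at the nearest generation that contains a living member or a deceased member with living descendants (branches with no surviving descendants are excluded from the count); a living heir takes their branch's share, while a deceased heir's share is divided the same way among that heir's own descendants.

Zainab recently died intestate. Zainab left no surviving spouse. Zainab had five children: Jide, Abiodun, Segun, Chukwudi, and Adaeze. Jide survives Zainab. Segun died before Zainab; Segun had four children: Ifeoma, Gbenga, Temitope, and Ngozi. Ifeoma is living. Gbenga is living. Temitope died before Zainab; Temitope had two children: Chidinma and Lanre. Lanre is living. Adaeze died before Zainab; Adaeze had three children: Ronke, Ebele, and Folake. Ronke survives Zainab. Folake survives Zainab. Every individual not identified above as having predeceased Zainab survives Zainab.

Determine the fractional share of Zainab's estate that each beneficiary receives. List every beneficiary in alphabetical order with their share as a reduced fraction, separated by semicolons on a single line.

Abiodun 1/5; Chidinma 1/40; Chukwudi 1/5; Ebele 1/15; Folake 1/15; Gbenga 1/20; Ifeoma 1/20; Jide 1/5; Lanre 1/40; Ngozi 1/20; Ronke 1/15

There is no surviving spouse, so the entire estate passes to Zainab's descendants per stirpes.
The estate is divided into 5 equal shares of 1/5 among Jide, Abiodun, Segun, Chukwudi, Adaeze.
Jide is living and takes 1/5.
Abiodun is living and takes 1/5.
Segun predeceased; the 1/5 allotted to Segun's branch passes to Segun's issue by representation.
The 1/5 is divided into 4 equal shares of 1/20 among Ifeoma, Gbenga, Temitope, Ngozi.
Ifeoma is living and takes 1/20.
Gbenga is living and takes 1/20.
Temitope predeceased; the 1/20 allotted to Temitope's branch passes to Temitope's issue by representation.
The 1/20 is divided into 2 equal shares of 1/40 among Chidinma, Lanre.
Chidinma is living and takes 1/40.
Lanre is living and takes 1/40.
Ngozi is living and takes 1/20.
Chukwudi is living and takes 1/5.
Adaeze predeceased; the 1/5 allotted to Adaeze's branch passes to Adaeze's issue by representation.
The 1/5 is divided into 3 equal shares of 1/15 among Ronke, Ebele, Folake.
Ronke is living and takes 1/15.
Ebele is living and takes 1/15.
Folake is living and takes 1/15.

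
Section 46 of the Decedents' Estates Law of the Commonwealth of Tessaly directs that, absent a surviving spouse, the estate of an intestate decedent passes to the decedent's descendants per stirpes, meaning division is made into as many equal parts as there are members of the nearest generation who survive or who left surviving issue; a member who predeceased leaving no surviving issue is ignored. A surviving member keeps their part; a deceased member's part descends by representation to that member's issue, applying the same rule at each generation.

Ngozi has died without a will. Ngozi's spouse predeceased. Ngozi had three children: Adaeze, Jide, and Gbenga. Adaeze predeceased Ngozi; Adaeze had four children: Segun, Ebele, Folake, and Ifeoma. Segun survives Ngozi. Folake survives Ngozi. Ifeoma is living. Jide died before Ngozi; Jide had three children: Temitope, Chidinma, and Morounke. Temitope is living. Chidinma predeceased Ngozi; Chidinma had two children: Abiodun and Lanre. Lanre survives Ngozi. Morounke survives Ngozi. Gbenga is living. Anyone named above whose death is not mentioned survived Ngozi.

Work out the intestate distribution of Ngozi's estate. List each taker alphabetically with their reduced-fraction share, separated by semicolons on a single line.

Abiodun 1/18; Ebele 1/12; Folake 1/12; Gbenga 1/3; Ifeoma 1/12; Lanre 1/18; Morounke 1/9; Segun 1/12; Temitope 1/9

There is no surviving spouse, so the entire estate passes to Ngozi's descendants per stirpes.
The estate is divided into 3 equal shares of 1/3 among Adaeze, Jide, Gbenga.
Adaeze predeceased; the 1/3 allotted to Adaeze's branch passes to Adaeze's issue by representation.
The 1/3 is divided into 4 equal shares of 1/12 among Segun, Ebele, Folake, Ifeoma.
Segun is living and takes 1/12.
Ebele is living and takes 1/12.
Folake is living and takes 1/12.
Ifeoma is living and takes 1/12.
Jide predeceased; the 1/3 allotted to Jide's branch passes to Jide's issue by representation.
The 1/3 is divided into 3 equal shares of 1/9 among Temitope, Chidinma, Morounke.
Temitope is living and takes 1/9.
Chidinma predeceased; the 1/9 allotted to Chidinma's branch passes to Chidinma's issue by representation.
The 1/9 is divided into 2 equal shares of 1/18 among Abiodun, Lanre.
Abiodun is living and takes 1/18.
Lanre is living and takes 1/18.
Morounke is living and takes 1/9.
Gbenga is living and takes 1/3.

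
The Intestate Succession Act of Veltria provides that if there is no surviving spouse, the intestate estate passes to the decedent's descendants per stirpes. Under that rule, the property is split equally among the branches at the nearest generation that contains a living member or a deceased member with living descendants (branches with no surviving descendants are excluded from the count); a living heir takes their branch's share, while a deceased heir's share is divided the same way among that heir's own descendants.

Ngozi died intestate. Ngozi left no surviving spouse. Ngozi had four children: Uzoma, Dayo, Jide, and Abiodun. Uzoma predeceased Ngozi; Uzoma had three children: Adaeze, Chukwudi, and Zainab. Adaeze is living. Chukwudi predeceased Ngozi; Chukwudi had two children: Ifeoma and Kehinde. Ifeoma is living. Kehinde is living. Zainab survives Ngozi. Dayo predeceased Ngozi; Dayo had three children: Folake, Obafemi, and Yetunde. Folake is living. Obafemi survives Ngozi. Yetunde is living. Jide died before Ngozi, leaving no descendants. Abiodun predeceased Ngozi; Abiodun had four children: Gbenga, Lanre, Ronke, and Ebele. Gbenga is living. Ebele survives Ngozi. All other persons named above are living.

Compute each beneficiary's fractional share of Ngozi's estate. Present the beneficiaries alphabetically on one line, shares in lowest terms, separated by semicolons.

There is no surviving spouse, so the entire estate passes to Ngozi's descendants per stirpes.
Jide left no surviving issue, so that branch lapses and is disregarded.
The estate is divided into 3 equal shares of 1/3 among Uzoma, Dayo, Abiodun.
Uzoma predeceased; the 1/3 allotted to Uzoma's branch passes to Uzoma's issue by representation.
The 1/3 is divided into 3 equal shares of 1/9 among Adaeze, Chukwudi, Zainab.
Adaeze is living and takes 1/9.
Chukwudi predeceased; the 1/9 allotted to Chukwudi's branch passes to Chukwudi's issue by representation.
The 1/9 is divided into 2 equal shares of 1/18 among Ifeoma, Kehinde.
Ifeoma is living and takes 1/18.
Kehinde is living and takes 1/18.
Zainab is living and takes 1/9.
Dayo predeceased; the 1/3 allotted to Dayo's branch passes to Dayo's issue by representation.
The 1/3 is divided into 3 equal shares of 1/9 among Folake, Obafemi, Yetunde.
Folake is living and takes 1/9.
Obafemi is living and takes 1/9.
Yetunde is living and takes 1/9.
Abiodun predeceased; the 1/3 allotted to Abiodun's branch passes to Abiodun's issue by representation.
The 1/3 is divided into 4 equal shares of 1/12 among Gbenga, Lanre, Ronke, Ebele.
Gbenga is living and takes 1/12.
Lanre is living and takes 1/12.
Ronke is living and takes 1/12.
Ebele is living and takes 1/12.

Adaeze 1/9; Ebele 1/12; Folake 1/9; Gbenga 1/12; Ifeoma 1/18; Kehinde 1/18; Lanre 1/12; Obafemi 1/9; Ronke 1/12; Yetunde 1/9; Zainab 1/9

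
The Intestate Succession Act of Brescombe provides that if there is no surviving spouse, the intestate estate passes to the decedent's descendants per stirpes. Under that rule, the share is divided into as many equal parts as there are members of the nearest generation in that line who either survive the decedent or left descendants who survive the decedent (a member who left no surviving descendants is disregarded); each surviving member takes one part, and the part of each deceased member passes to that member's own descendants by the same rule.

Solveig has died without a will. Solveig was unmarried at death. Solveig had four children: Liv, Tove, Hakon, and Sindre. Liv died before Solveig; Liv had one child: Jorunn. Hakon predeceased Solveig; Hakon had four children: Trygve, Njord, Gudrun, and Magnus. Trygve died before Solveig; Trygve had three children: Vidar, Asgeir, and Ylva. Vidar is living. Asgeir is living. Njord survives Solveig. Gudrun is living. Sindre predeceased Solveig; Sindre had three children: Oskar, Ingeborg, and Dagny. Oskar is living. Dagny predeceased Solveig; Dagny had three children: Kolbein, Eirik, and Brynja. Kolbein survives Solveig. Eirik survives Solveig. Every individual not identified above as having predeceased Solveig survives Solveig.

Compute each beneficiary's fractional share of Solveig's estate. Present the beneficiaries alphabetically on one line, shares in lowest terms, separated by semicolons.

Asgeir 1/48; Brynja 1/36; Eirik 1/36; Gudrun 1/16; Ingeborg 1/12; Jorunn 1/4; Kolbein 1/36; Magnus 1/16; Njord 1/16; Oskar 1/12; Tove 1/4; Vidar 1/48; Ylva 1/48

There is no surviving spouse, so the entire estate passes to Solveig's descendants per stirpes.
The estate is divided into 4 equal shares of 1/4 among Liv, Tove, Hakon, Sindre.
Liv predeceased; the 1/4 allotted to Liv's branch passes to Liv's issue by representation.
Jorunn is the sole taker at this level and receives the full 1/4.
Tove is living and takes 1/4.
Hakon predeceased; the 1/4 allotted to Hakon's branch passes to Hakon's issue by representation.
The 1/4 is divided into 4 equal shares of 1/16 among Trygve, Njord, Gudrun, Magnus.
Trygve predeceased; the 1/16 allotted to Trygve's branch passes to Trygve's issue by representation.
The 1/16 is divided into 3 equal shares of 1/48 among Vidar, Asgeir, Ylva.
Vidar is living and takes 1/48.
Asgeir is living and takes 1/48.
Ylva is living and takes 1/48.
Njord is living and takes 1/16.
Gudrun is living and takes 1/16.
Magnus is living and takes 1/16.
Sindre predeceased; the 1/4 allotted to Sindre's branch passes to Sindre's issue by representation.
The 1/4 is divided into 3 equal shares of 1/12 among Oskar, Ingeborg, Dagny.
Oskar is living and takes 1/12.
Ingeborg is living and takes 1/12.
Dagny predeceased; the 1/12 allotted to Dagny's branch passes to Dagny's issue by representation.
The 1/12 is divided into 3 equal shares of 1/36 among Kolbein, Eirik, Brynja.
Kolbein is living and takes 1/36.
Eirik is living and takes 1/36.
Brynja is living and takes 1/36.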